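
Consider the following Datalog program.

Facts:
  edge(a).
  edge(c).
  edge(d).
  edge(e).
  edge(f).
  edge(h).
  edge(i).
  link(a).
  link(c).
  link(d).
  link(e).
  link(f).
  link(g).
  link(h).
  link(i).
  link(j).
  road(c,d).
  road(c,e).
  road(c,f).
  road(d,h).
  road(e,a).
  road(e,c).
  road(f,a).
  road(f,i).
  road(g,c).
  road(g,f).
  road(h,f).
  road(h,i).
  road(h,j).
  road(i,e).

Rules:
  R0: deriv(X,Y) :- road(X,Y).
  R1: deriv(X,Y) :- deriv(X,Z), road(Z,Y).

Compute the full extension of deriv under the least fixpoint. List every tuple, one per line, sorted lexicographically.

round 1: derive deriv(c,d) via R0 from road(c,d)
round 1: derive deriv(c,e) via R0 from road(c,e)
round 1: derive deriv(c,f) via R0 from road(c,f)
round 1: derive deriv(d,h) via R0 from road(d,h)
round 1: derive deriv(e,a) via R0 from road(e,a)
round 1: derive deriv(e,c) via R0 from road(e,c)
round 1: derive deriv(f,a) via R0 from road(f,a)
round 1: derive deriv(f,i) via R0 from road(f,i)
round 1: derive deriv(g,c) via R0 from road(g,c)
round 1: derive deriv(g,f) via R0 from road(g,f)
round 1: derive deriv(h,f) via R0 from road(h,f)
round 1: derive deriv(h,i) via R0 from road(h,i)
round 1: derive deriv(h,j) via R0 from road(h,j)
round 1: derive deriv(i,e) via R0 from road(i,e)
round 2: derive deriv(c,a) via R1 from deriv(c,e), road(e,a)
round 2: derive deriv(c,c) via R1 from deriv(c,e), road(e,c)
round 2: derive deriv(c,h) via R1 from deriv(c,d), road(d,h)
round 2: derive deriv(c,i) via R1 from deriv(c,f), road(f,i)
round 2: derive deriv(d,f) via R1 from deriv(d,h), road(h,f)
round 2: derive deriv(d,i) via R1 from deriv(d,h), road(h,i)
round 2: derive deriv(d,j) via R1 from deriv(d,h), road(h,j)
round 2: derive deriv(e,d) via R1 from deriv(e,c), road(c,d)
round 2: derive deriv(e,e) via R1 from deriv(e,c), road(c,e)
round 2: derive deriv(e,f) via R1 from deriv(e,c), road(c,f)
round 2: derive deriv(f,e) via R1 from deriv(f,i), road(i,e)
round 2: derive deriv(g,a) via R1 from deriv(g,f), road(f,a)
round 2: derive deriv(g,d) via R1 from deriv(g,c), road(c,d)
round 2: derive deriv(g,e) via R1 from deriv(g,c), road(c,e)
round 2: derive deriv(g,i) via R1 from deriv(g,f), road(f,i)
round 2: derive deriv(h,a) via R1 from deriv(h,f), road(f,a)
round 2: derive deriv(h,e) via R1 from deriv(h,i), road(i,e)
round 2: derive deriv(i,a) via R1 from deriv(i,e), road(e,a)
round 2: derive deriv(i,c) via R1 from deriv(i,e), road(e,c)
round 3: derive deriv(c,j) via R1 from deriv(c,h), road(h,j)
round 3: derive deriv(d,a) via R1 from deriv(d,f), road(f,a)
round 3: derive deriv(d,e) via R1 from deriv(d,i), road(i,e)
round 3: derive deriv(e,h) via R1 from deriv(e,d), road(d,h)
round 3: derive deriv(e,i) via R1 from deriv(e,f), road(f,i)
round 3: derive deriv(f,c) via R1 from deriv(f,e), road(e,c)
round 3: derive deriv(g,h) via R1 from deriv(g,d), road(d,h)
round 3: derive deriv(h,c) via R1 from deriv(h,e), road(e,c)
round 3: derive deriv(i,d) via R1 from deriv(i,c), road(c,d)
round 3: derive deriv(i,f) via R1 from deriv(i,c), road(c,f)
round 4: derive deriv(d,c) via R1 from deriv(d,e), road(e,c)
round 4: derive deriv(e,j) via R1 from deriv(e,h), road(h,j)
round 4: derive deriv(f,d) via R1 from deriv(f,c), road(c,d)
round 4: derive deriv(f,f) via R1 from deriv(f,c), road(c,f)
round 4: derive deriv(g,j) via R1 from deriv(g,h), road(h,j)
round 4: derive deriv(h,d) via R1 from deriv(h,c), road(c,d)
round 4: derive deriv(i,h) via R1 from deriv(i,d), road(d,h)
round 4: derive deriv(i,i) via R1 from deriv(i,f), road(f,i)
round 5: derive deriv(d,d) via R1 from deriv(d,c), road(c,d)
round 5: derive deriv(f,h) via R1 from deriv(f,d), road(d,h)
round 5: derive deriv(h,h) via R1 from deriv(h,d), road(d,h)
round 5: derive deriv(i,j) via R1 from deriv(i,h), road(h,j)
round 6: derive deriv(f,j) via R1 from deriv(f,h), road(h,j)

deriv(c,a)
deriv(c,c)
deriv(c,d)
deriv(c,e)
deriv(c,f)
deriv(c,h)
deriv(c,i)
deriv(c,j)
deriv(d,a)
deriv(d,c)
deriv(d,d)
deriv(d,e)
deriv(d,f)
deriv(d,h)
deriv(d,i)
deriv(d,j)
deriv(e,a)
deriv(e,c)
deriv(e,d)
deriv(e,e)
deriv(e,f)
deriv(e,h)
deriv(e,i)
deriv(e,j)
deriv(f,a)
deriv(f,c)
deriv(f,d)
deriv(f,e)
deriv(f,f)
deriv(f,h)
deriv(f,i)
deriv(f,j)
deriv(g,a)
deriv(g,c)
deriv(g,d)
deriv(g,e)
deriv(g,f)
deriv(g,h)
deriv(g,i)
deriv(g,j)
deriv(h,a)
deriv(h,c)
deriv(h,d)
deriv(h,e)
deriv(h,f)
deriv(h,h)
deriv(h,i)
deriv(h,j)
deriv(i,a)
deriv(i,c)
deriv(i,d)
deriv(i,e)
deriv(i,f)
deriv(i,h)
deriv(i,i)
deriv(i,j)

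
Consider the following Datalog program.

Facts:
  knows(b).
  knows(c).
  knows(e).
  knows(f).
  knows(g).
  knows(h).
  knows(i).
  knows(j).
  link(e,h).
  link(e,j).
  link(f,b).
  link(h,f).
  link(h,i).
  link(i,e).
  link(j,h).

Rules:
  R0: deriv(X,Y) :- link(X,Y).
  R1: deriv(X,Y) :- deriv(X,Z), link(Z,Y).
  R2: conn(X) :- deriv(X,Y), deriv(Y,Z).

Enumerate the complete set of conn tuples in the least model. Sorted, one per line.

round 1: derive deriv(e,h) via R0 from link(e,h)
round 1: derive deriv(e,j) via R0 from link(e,j)
round 1: derive deriv(f,b) via R0 from link(f,b)
round 1: derive deriv(h,f) via R0 from link(h,f)
round 1: derive deriv(h,i) via R0 from link(h,i)
round 1: derive deriv(i,e) via R0 from link(i,e)
round 1: derive deriv(j,h) via R0 from link(j,h)
round 2: derive deriv(e,f) via R1 from deriv(e,h), link(h,f)
round 2: derive deriv(e,i) via R1 from deriv(e,h), link(h,i)
round 2: derive deriv(h,b) via R1 from deriv(h,f), link(f,b)
round 2: derive deriv(h,e) via R1 from deriv(h,i), link(i,e)
round 2: derive deriv(i,h) via R1 from deriv(i,e), link(e,h)
round 2: derive deriv(i,j) via R1 from deriv(i,e), link(e,j)
round 2: derive deriv(j,f) via R1 from deriv(j,h), link(h,f)
round 2: derive deriv(j,i) via R1 from deriv(j,h), link(h,i)
round 2: derive conn(e) via R2 from deriv(e,h), deriv(h,f)
round 2: derive conn(h) via R2 from deriv(h,f), deriv(f,b)
round 2: derive conn(i) via R2 from deriv(i,e), deriv(e,h)
round 2: derive conn(j) via R2 from deriv(j,h), deriv(h,f)
round 3: derive deriv(e,b) via R1 from deriv(e,f), link(f,b)
round 3: derive deriv(e,e) via R1 from deriv(e,i), link(i,e)
round 3: derive deriv(h,h) via R1 from deriv(h,e), link(e,h)
round 3: derive deriv(h,j) via R1 from deriv(h,e), link(e,j)
round 3: derive deriv(i,f) via R1 from deriv(i,h), link(h,f)
round 3: derive deriv(i,i) via R1 from deriv(i,h), link(h,i)
round 3: derive deriv(j,b) via R1 from deriv(j,f), link(f,b)
round 3: derive deriv(j,e) via R1 from deriv(j,i), link(i,e)
round 4: derive deriv(i,b) via R1 from deriv(i,f), link(f,b)
round 4: derive deriv(j,j) via R1 from deriv(j,e), link(e,j)

conn(e)
conn(h)
conn(i)
conn(j)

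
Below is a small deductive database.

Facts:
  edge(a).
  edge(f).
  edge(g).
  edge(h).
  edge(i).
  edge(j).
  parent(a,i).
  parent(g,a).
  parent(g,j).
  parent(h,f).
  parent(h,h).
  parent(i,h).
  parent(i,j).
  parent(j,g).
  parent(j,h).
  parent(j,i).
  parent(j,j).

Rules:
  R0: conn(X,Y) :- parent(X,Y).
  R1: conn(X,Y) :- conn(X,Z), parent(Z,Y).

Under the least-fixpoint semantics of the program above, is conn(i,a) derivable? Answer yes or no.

yes

round 1: derive conn(a,i) via R0 from parent(a,i)
round 1: derive conn(g,a) via R0 from parent(g,a)
round 1: derive conn(g,j) via R0 from parent(g,j)
round 1: derive conn(h,f) via R0 from parent(h,f)
round 1: derive conn(h,h) via R0 from parent(h,h)
round 1: derive conn(i,h) via R0 from parent(i,h)
round 1: derive conn(i,j) via R0 from parent(i,j)
round 1: derive conn(j,g) via R0 from parent(j,g)
round 1: derive conn(j,h) via R0 from parent(j,h)
round 1: derive conn(j,i) via R0 from parent(j,i)
round 1: derive conn(j,j) via R0 from parent(j,j)
round 2: derive conn(a,h) via R1 from conn(a,i), parent(i,h)
round 2: derive conn(a,j) via R1 from conn(a,i), parent(i,j)
round 2: derive conn(g,g) via R1 from conn(g,j), parent(j,g)
round 2: derive conn(g,h) via R1 from conn(g,j), parent(j,h)
round 2: derive conn(g,i) via R1 from conn(g,a), parent(a,i)
round 2: derive conn(i,f) via R1 from conn(i,h), parent(h,f)
round 2: derive conn(i,g) via R1 from conn(i,j), parent(j,g)
round 2: derive conn(i,i) via R1 from conn(i,j), parent(j,i)
round 2: derive conn(j,a) via R1 from conn(j,g), parent(g,a)
round 2: derive conn(j,f) via R1 from conn(j,h), parent(h,f)
round 3: derive conn(a,f) via R1 from conn(a,h), parent(h,f)
round 3: derive conn(a,g) via R1 from conn(a,j), parent(j,g)
round 3: derive conn(g,f) via R1 from conn(g,h), parent(h,f)
round 3: derive conn(i,a) via R1 from conn(i,g), parent(g,a)
round 4: derive conn(a,a) via R1 from conn(a,g), parent(g,a)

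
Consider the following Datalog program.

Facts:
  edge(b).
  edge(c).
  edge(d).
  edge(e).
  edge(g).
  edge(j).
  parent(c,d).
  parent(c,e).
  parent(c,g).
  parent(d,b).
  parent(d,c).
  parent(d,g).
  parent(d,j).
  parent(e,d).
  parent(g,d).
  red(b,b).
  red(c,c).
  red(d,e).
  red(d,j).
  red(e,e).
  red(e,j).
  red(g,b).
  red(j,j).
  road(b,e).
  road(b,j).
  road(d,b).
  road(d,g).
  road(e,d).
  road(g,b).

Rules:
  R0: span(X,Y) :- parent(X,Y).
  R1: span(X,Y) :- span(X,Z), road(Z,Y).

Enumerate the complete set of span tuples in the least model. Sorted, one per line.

span(c,b)
span(c,d)
span(c,e)
span(c,g)
span(c,j)
span(d,b)
span(d,c)
span(d,d)
span(d,e)
span(d,g)
span(d,j)
span(e,b)
span(e,d)
span(e,e)
span(e,g)
span(e,j)
span(g,b)
span(g,d)
span(g,e)
span(g,g)
span(g,j)

round 1: derive span(c,d) via R0 from parent(c,d)
round 1: derive span(c,e) via R0 from parent(c,e)
round 1: derive span(c,g) via R0 from parent(c,g)
round 1: derive span(d,b) via R0 from parent(d,b)
round 1: derive span(d,c) via R0 from parent(d,c)
round 1: derive span(d,g) via R0 from parent(d,g)
round 1: derive span(d,j) via R0 from parent(d,j)
round 1: derive span(e,d) via R0 from parent(e,d)
round 1: derive span(g,d) via R0 from parent(g,d)
round 2: derive span(c,b) via R1 from span(c,d), road(d,b)
round 2: derive span(d,e) via R1 from span(d,b), road(b,e)
round 2: derive span(e,b) via R1 from span(e,d), road(d,b)
round 2: derive span(e,g) via R1 from span(e,d), road(d,g)
round 2: derive span(g,b) via R1 from span(g,d), road(d,b)
round 2: derive span(g,g) via R1 from span(g,d), road(d,g)
round 3: derive span(c,j) via R1 from span(c,b), road(b,j)
round 3: derive span(d,d) via R1 from span(d,e), road(e,d)
round 3: derive span(e,e) via R1 from span(e,b), road(b,e)
round 3: derive span(e,j) via R1 from span(e,b), road(b,j)
round 3: derive span(g,e) via R1 from span(g,b), road(b,e)
round 3: derive span(g,j) via R1 from span(g,b), road(b,j)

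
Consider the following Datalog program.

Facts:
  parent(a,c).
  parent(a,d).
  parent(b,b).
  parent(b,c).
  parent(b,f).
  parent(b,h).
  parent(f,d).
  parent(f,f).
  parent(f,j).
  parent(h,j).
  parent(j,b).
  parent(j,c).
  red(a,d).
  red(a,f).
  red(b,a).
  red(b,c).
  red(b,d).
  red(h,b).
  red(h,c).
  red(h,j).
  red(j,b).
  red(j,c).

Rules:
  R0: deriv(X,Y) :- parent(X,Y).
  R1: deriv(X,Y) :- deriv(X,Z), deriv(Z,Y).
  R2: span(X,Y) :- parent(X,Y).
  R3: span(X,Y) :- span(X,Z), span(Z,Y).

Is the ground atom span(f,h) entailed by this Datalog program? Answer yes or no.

yes

round 1: derive span(a,c) via R2 from parent(a,c)
round 1: derive span(a,d) via R2 from parent(a,d)
round 1: derive span(b,b) via R2 from parent(b,b)
round 1: derive span(b,c) via R2 from parent(b,c)
round 1: derive span(b,f) via R2 from parent(b,f)
round 1: derive span(b,h) via R2 from parent(b,h)
round 1: derive span(f,d) via R2 from parent(f,d)
round 1: derive span(f,f) via R2 from parent(f,f)
round 1: derive span(f,j) via R2 from parent(f,j)
round 1: derive span(h,j) via R2 from parent(h,j)
round 1: derive span(j,b) via R2 from parent(j,b)
round 1: derive span(j,c) via R2 from parent(j,c)
round 2: derive span(b,d) via R3 from span(b,f), span(f,d)
round 2: derive span(b,j) via R3 from span(b,f), span(f,j)
round 2: derive span(f,b) via R3 from span(f,j), span(j,b)
round 2: derive span(f,c) via R3 from span(f,j), span(j,c)
round 2: derive span(h,b) via R3 from span(h,j), span(j,b)
round 2: derive span(h,c) via R3 from span(h,j), span(j,c)
round 2: derive span(j,f) via R3 from span(j,b), span(b,f)
round 2: derive span(j,h) via R3 from span(j,b), span(b,h)
round 3: derive span(f,h) via R3 from span(f,b), span(b,h)
round 3: derive span(h,d) via R3 from span(h,b), span(b,d)
round 3: derive span(h,f) via R3 from span(h,b), span(b,f)
round 3: derive span(h,h) via R3 from span(h,b), span(b,h)
round 3: derive span(j,d) via R3 from span(j,b), span(b,d)
round 3: derive span(j,j) via R3 from span(j,b), span(b,j)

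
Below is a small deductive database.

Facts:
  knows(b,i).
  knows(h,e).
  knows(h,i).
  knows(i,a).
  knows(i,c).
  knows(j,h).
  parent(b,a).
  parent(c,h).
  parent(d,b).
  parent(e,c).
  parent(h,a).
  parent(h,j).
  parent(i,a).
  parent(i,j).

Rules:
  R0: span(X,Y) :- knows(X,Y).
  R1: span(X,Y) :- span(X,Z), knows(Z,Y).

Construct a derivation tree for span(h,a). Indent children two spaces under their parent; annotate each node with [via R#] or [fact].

span(h,a)  [via R1]
  span(h,i)  [via R0]
    knows(h,i)  [fact]
  knows(i,a)  [fact]

round 1: derive span(b,i) via R0 from knows(b,i)
round 1: derive span(h,e) via R0 from knows(h,e)
round 1: derive span(h,i) via R0 from knows(h,i)
round 1: derive span(i,a) via R0 from knows(i,a)
round 1: derive span(i,c) via R0 from knows(i,c)
round 1: derive span(j,h) via R0 from knows(j,h)
round 2: derive span(b,a) via R1 from span(b,i), knows(i,a)
round 2: derive span(b,c) via R1 from span(b,i), knows(i,c)
round 2: derive span(h,a) via R1 from span(h,i), knows(i,a)
round 2: derive span(h,c) via R1 from span(h,i), knows(i,c)
round 2: derive span(j,e) via R1 from span(j,h), knows(h,e)
round 2: derive span(j,i) via R1 from span(j,h), knows(h,i)
round 3: derive span(j,a) via R1 from span(j,i), knows(i,a)
round 3: derive span(j,c) via R1 from span(j,i), knows(i,c)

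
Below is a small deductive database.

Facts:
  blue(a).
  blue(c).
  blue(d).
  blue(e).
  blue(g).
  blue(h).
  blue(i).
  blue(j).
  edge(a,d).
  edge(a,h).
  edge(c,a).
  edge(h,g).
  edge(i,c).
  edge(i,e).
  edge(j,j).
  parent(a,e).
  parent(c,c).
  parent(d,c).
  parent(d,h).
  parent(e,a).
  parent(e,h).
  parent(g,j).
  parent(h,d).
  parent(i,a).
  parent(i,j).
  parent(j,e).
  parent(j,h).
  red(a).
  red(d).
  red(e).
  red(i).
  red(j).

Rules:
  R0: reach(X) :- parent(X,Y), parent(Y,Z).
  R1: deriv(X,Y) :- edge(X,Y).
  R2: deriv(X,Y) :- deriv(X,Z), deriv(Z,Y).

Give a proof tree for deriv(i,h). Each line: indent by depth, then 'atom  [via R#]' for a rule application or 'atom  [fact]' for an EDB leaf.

round 1: derive deriv(a,d) via R1 from edge(a,d)
round 1: derive deriv(a,h) via R1 from edge(a,h)
round 1: derive deriv(c,a) via R1 from edge(c,a)
round 1: derive deriv(h,g) via R1 from edge(h,g)
round 1: derive deriv(i,c) via R1 from edge(i,c)
round 1: derive deriv(i,e) via R1 from edge(i,e)
round 1: derive deriv(j,j) via R1 from edge(j,j)
round 2: derive deriv(a,g) via R2 from deriv(a,h), deriv(h,g)
round 2: derive deriv(c,d) via R2 from deriv(c,a), deriv(a,d)
round 2: derive deriv(c,h) via R2 from deriv(c,a), deriv(a,h)
round 2: derive deriv(i,a) via R2 from deriv(i,c), deriv(c,a)
round 3: derive deriv(c,g) via R2 from deriv(c,a), deriv(a,g)
round 3: derive deriv(i,d) via R2 from deriv(i,a), deriv(a,d)
round 3: derive deriv(i,g) via R2 from deriv(i,a), deriv(a,g)
round 3: derive deriv(i,h) via R2 from deriv(i,a), deriv(a,h)

deriv(i,h)  [via R2]
  deriv(i,a)  [via R2]
    deriv(i,c)  [via R1]
      edge(i,c)  [fact]
    deriv(c,a)  [via R1]
      edge(c,a)  [fact]
  deriv(a,h)  [via R1]
    edge(a,h)  [fact]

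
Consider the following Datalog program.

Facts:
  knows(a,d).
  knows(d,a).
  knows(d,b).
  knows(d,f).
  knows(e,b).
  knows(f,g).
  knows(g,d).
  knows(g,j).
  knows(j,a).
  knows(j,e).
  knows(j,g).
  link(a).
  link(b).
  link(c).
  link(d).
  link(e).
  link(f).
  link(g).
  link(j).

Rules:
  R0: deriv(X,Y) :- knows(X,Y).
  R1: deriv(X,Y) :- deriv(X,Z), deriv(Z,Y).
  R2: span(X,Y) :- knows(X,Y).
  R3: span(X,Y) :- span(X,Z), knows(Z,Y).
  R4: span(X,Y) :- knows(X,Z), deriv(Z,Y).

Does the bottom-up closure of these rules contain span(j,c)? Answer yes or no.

round 1: derive deriv(a,d) via R0 from knows(a,d)
round 1: derive deriv(d,a) via R0 from knows(d,a)
round 1: derive deriv(d,b) via R0 from knows(d,b)
round 1: derive deriv(d,f) via R0 from knows(d,f)
round 1: derive deriv(e,b) via R0 from knows(e,b)
round 1: derive deriv(f,g) via R0 from knows(f,g)
round 1: derive deriv(g,d) via R0 from knows(g,d)
round 1: derive deriv(g,j) via R0 from knows(g,j)
round 1: derive deriv(j,a) via R0 from knows(j,a)
round 1: derive deriv(j,e) via R0 from knows(j,e)
round 1: derive deriv(j,g) via R0 from knows(j,g)
round 1: derive span(a,d) via R2 from knows(a,d)
round 1: derive span(d,a) via R2 from knows(d,a)
round 1: derive span(d,b) via R2 from knows(d,b)
round 1: derive span(d,f) via R2 from knows(d,f)
round 1: derive span(e,b) via R2 from knows(e,b)
round 1: derive span(f,g) via R2 from knows(f,g)
round 1: derive span(g,d) via R2 from knows(g,d)
round 1: derive span(g,j) via R2 from knows(g,j)
round 1: derive span(j,a) via R2 from knows(j,a)
round 1: derive span(j,e) via R2 from knows(j,e)
round 1: derive span(j,g) via R2 from knows(j,g)
round 2: derive deriv(a,a) via R1 from deriv(a,d), deriv(d,a)
round 2: derive deriv(a,b) via R1 from deriv(a,d), deriv(d,b)
round 2: derive deriv(a,f) via R1 from deriv(a,d), deriv(d,f)
round 2: derive deriv(d,d) via R1 from deriv(d,a), deriv(a,d)
round 2: derive deriv(d,g) via R1 from deriv(d,f), deriv(f,g)
round 2: derive deriv(f,d) via R1 from deriv(f,g), deriv(g,d)
round 2: derive deriv(f,j) via R1 from deriv(f,g), deriv(g,j)
round 2: derive deriv(g,a) via R1 from deriv(g,d), deriv(d,a)
round 2: derive deriv(g,b) via R1 from deriv(g,d), deriv(d,b)
round 2: derive deriv(g,e) via R1 from deriv(g,j), deriv(j,e)
round 2: derive deriv(g,f) via R1 from deriv(g,d), deriv(d,f)
round 2: derive deriv(g,g) via R1 from deriv(g,j), deriv(j,g)
round 2: derive deriv(j,b) via R1 from deriv(j,e), deriv(e,b)
round 2: derive deriv(j,d) via R1 from deriv(j,a), deriv(a,d)
round 2: derive deriv(j,j) via R1 from deriv(j,g), deriv(g,j)
round 2: derive span(a,a) via R3 from span(a,d), knows(d,a)
round 2: derive span(a,b) via R3 from span(a,d), knows(d,b)
round 2: derive span(a,f) via R3 from span(a,d), knows(d,f)
round 2: derive span(d,d) via R3 from span(d,a), knows(a,d)
round 2: derive span(d,g) via R3 from span(d,f), knows(f,g)
round 2: derive span(f,d) via R3 from span(f,g), knows(g,d)
round 2: derive span(f,j) via R3 from span(f,g), knows(g,j)
round 2: derive span(g,a) via R3 from span(g,d), knows(d,a)
round 2: derive span(g,b) via R3 from span(g,d), knows(d,b)
round 2: derive span(g,e) via R3 from span(g,j), knows(j,e)
round 2: derive span(g,f) via R3 from span(g,d), knows(d,f)
round 2: derive span(g,g) via R3 from span(g,j), knows(j,g)
round 2: derive span(j,b) via R3 from span(j,e), knows(e,b)
round 2: derive span(j,d) via R3 from span(j,a), knows(a,d)
round 2: derive span(j,j) via R3 from span(j,g), knows(g,j)
round 3: derive deriv(a,g) via R1 from deriv(a,d), deriv(d,g)
round 3: derive deriv(a,j) via R1 from deriv(a,f), deriv(f,j)
round 3: derive deriv(d,e) via R1 from deriv(d,g), deriv(g,e)
round 3: derive deriv(d,j) via R1 from deriv(d,f), deriv(f,j)
round 3: derive deriv(f,a) via R1 from deriv(f,d), deriv(d,a)
round 3: derive deriv(f,b) via R1 from deriv(f,d), deriv(d,b)
round 3: derive deriv(f,e) via R1 from deriv(f,g), deriv(g,e)
round 3: derive deriv(f,f) via R1 from deriv(f,d), deriv(d,f)
round 3: derive deriv(j,f) via R1 from deriv(j,a), deriv(a,f)
round 3: derive span(a,g) via R3 from span(a,f), knows(f,g)
round 3: derive span(d,j) via R3 from span(d,g), knows(g,j)
round 3: derive span(f,a) via R3 from span(f,d), knows(d,a)
round 3: derive span(f,b) via R3 from span(f,d), knows(d,b)
round 3: derive span(f,e) via R3 from span(f,j), knows(j,e)
round 3: derive span(f,f) via R3 from span(f,d), knows(d,f)
round 3: derive span(j,f) via R3 from span(j,d), knows(d,f)
round 4: derive deriv(a,e) via R1 from deriv(a,d), deriv(d,e)
round 4: derive span(a,j) via R3 from span(a,g), knows(g,j)
round 4: derive span(d,e) via R3 from span(d,j), knows(j,e)
round 4: derive span(a,e) via R4 from knows(a,d), deriv(d,e)

no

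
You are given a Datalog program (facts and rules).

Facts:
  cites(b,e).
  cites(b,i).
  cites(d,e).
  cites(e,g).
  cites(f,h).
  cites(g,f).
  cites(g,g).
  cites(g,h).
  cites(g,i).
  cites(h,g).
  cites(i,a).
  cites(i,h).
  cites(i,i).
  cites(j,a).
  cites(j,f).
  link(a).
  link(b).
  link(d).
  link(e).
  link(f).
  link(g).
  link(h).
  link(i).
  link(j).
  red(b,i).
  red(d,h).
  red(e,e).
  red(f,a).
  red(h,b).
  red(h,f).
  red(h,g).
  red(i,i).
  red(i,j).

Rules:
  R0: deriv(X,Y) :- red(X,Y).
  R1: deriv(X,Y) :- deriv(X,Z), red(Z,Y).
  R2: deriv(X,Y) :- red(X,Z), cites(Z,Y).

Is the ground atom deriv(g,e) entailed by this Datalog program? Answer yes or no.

round 1: derive deriv(b,i) via R0 from red(b,i)
round 1: derive deriv(d,h) via R0 from red(d,h)
round 1: derive deriv(e,e) via R0 from red(e,e)
round 1: derive deriv(f,a) via R0 from red(f,a)
round 1: derive deriv(h,b) via R0 from red(h,b)
round 1: derive deriv(h,f) via R0 from red(h,f)
round 1: derive deriv(h,g) via R0 from red(h,g)
round 1: derive deriv(i,i) via R0 from red(i,i)
round 1: derive deriv(i,j) via R0 from red(i,j)
round 1: derive deriv(b,a) via R2 from red(b,i), cites(i,a)
round 1: derive deriv(b,h) via R2 from red(b,i), cites(i,h)
round 1: derive deriv(d,g) via R2 from red(d,h), cites(h,g)
round 1: derive deriv(e,g) via R2 from red(e,e), cites(e,g)
round 1: derive deriv(h,e) via R2 from red(h,b), cites(b,e)
round 1: derive deriv(h,h) via R2 from red(h,f), cites(f,h)
round 1: derive deriv(h,i) via R2 from red(h,b), cites(b,i)
round 1: derive deriv(i,a) via R2 from red(i,i), cites(i,a)
round 1: derive deriv(i,f) via R2 from red(i,j), cites(j,f)
round 1: derive deriv(i,h) via R2 from red(i,i), cites(i,h)
round 2: derive deriv(b,b) via R1 from deriv(b,h), red(h,b)
round 2: derive deriv(b,f) via R1 from deriv(b,h), red(h,f)
round 2: derive deriv(b,g) via R1 from deriv(b,h), red(h,g)
round 2: derive deriv(b,j) via R1 from deriv(b,i), red(i,j)
round 2: derive deriv(d,b) via R1 from deriv(d,h), red(h,b)
round 2: derive deriv(d,f) via R1 from deriv(d,h), red(h,f)
round 2: derive deriv(h,a) via R1 from deriv(h,f), red(f,a)
round 2: derive deriv(h,j) via R1 from deriv(h,i), red(i,j)
round 2: derive deriv(i,b) via R1 from deriv(i,h), red(h,b)
round 2: derive deriv(i,g) via R1 from deriv(i,h), red(h,g)
round 3: derive deriv(d,a) via R1 from deriv(d,f), red(f,a)
round 3: derive deriv(d,i) via R1 from deriv(d,b), red(b,i)
round 4: derive deriv(d,j) via R1 from deriv(d,i), red(i,j)

no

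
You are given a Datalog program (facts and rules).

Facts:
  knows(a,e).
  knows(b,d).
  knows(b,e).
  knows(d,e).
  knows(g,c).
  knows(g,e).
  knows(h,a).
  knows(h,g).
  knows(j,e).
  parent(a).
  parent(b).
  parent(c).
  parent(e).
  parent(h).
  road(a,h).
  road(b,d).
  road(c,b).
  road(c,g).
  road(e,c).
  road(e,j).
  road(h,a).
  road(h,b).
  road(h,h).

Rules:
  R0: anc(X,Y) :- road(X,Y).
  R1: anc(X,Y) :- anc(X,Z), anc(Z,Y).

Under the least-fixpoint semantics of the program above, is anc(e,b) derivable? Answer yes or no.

round 1: derive anc(a,h) via R0 from road(a,h)
round 1: derive anc(b,d) via R0 from road(b,d)
round 1: derive anc(c,b) via R0 from road(c,b)
round 1: derive anc(c,g) via R0 from road(c,g)
round 1: derive anc(e,c) via R0 from road(e,c)
round 1: derive anc(e,j) via R0 from road(e,j)
round 1: derive anc(h,a) via R0 from road(h,a)
round 1: derive anc(h,b) via R0 from road(h,b)
round 1: derive anc(h,h) via R0 from road(h,h)
round 2: derive anc(a,a) via R1 from anc(a,h), anc(h,a)
round 2: derive anc(a,b) via R1 from anc(a,h), anc(h,b)
round 2: derive anc(c,d) via R1 from anc(c,b), anc(b,d)
round 2: derive anc(e,b) via R1 from anc(e,c), anc(c,b)
round 2: derive anc(e,g) via R1 from anc(e,c), anc(c,g)
round 2: derive anc(h,d) via R1 from anc(h,b), anc(b,d)
round 3: derive anc(a,d) via R1 from anc(a,b), anc(b,d)
round 3: derive anc(e,d) via R1 from anc(e,b), anc(b,d)

yes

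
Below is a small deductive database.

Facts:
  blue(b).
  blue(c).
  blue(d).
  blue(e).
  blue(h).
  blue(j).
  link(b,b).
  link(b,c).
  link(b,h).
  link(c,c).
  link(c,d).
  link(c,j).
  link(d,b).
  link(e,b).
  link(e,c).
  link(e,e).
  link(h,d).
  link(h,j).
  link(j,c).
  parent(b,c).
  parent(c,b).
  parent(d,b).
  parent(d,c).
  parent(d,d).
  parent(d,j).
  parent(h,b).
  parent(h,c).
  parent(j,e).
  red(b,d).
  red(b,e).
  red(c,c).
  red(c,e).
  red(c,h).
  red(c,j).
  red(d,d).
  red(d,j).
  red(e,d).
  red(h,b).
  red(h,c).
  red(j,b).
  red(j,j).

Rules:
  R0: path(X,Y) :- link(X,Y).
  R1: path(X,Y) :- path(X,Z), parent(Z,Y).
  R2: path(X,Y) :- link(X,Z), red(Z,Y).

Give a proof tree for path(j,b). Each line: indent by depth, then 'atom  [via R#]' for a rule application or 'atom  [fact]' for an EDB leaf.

round 1: derive path(b,b) via R0 from link(b,b)
round 1: derive path(b,c) via R0 from link(b,c)
round 1: derive path(b,h) via R0 from link(b,h)
round 1: derive path(c,c) via R0 from link(c,c)
round 1: derive path(c,d) via R0 from link(c,d)
round 1: derive path(c,j) via R0 from link(c,j)
round 1: derive path(d,b) via R0 from link(d,b)
round 1: derive path(e,b) via R0 from link(e,b)
round 1: derive path(e,c) via R0 from link(e,c)
round 1: derive path(e,e) via R0 from link(e,e)
round 1: derive path(h,d) via R0 from link(h,d)
round 1: derive path(h,j) via R0 from link(h,j)
round 1: derive path(j,c) via R0 from link(j,c)
round 1: derive path(b,d) via R2 from link(b,b), red(b,d)
round 1: derive path(b,e) via R2 from link(b,b), red(b,e)
round 1: derive path(b,j) via R2 from link(b,c), red(c,j)
round 1: derive path(c,b) via R2 from link(c,j), red(j,b)
round 1: derive path(c,e) via R2 from link(c,c), red(c,e)
round 1: derive path(c,h) via R2 from link(c,c), red(c,h)
round 1: derive path(d,d) via R2 from link(d,b), red(b,d)
round 1: derive path(d,e) via R2 from link(d,b), red(b,e)
round 1: derive path(e,d) via R2 from link(e,b), red(b,d)
round 1: derive path(e,h) via R2 from link(e,c), red(c,h)
round 1: derive path(e,j) via R2 from link(e,c), red(c,j)
round 1: derive path(h,b) via R2 from link(h,j), red(j,b)
round 1: derive path(j,e) via R2 from link(j,c), red(c,e)
round 1: derive path(j,h) via R2 from link(j,c), red(c,h)
round 1: derive path(j,j) via R2 from link(j,c), red(c,j)
round 2: derive path(d,c) via R1 from path(d,b), parent(b,c)
round 2: derive path(d,j) via R1 from path(d,d), parent(d,j)
round 2: derive path(h,c) via R1 from path(h,b), parent(b,c)
round 2: derive path(h,e) via R1 from path(h,j), parent(j,e)
round 2: derive path(j,b) via R1 from path(j,c), parent(c,b)

path(j,b)  [via R1]
  path(j,c)  [via R0]
    link(j,c)  [fact]
  parent(c,b)  [fact]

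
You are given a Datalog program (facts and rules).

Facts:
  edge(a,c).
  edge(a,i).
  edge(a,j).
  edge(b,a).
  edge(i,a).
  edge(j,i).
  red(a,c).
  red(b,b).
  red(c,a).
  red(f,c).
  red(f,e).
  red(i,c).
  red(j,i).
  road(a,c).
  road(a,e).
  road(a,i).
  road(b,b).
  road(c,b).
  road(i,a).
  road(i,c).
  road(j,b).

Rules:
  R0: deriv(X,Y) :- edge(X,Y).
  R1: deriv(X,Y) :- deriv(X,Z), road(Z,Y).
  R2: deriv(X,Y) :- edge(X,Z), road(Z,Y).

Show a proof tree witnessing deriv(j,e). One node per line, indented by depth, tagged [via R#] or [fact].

round 1: derive deriv(a,c) via R0 from edge(a,c)
round 1: derive deriv(a,i) via R0 from edge(a,i)
round 1: derive deriv(a,j) via R0 from edge(a,j)
round 1: derive deriv(b,a) via R0 from edge(b,a)
round 1: derive deriv(i,a) via R0 from edge(i,a)
round 1: derive deriv(j,i) via R0 from edge(j,i)
round 1: derive deriv(a,a) via R2 from edge(a,i), road(i,a)
round 1: derive deriv(a,b) via R2 from edge(a,c), road(c,b)
round 1: derive deriv(b,c) via R2 from edge(b,a), road(a,c)
round 1: derive deriv(b,e) via R2 from edge(b,a), road(a,e)
round 1: derive deriv(b,i) via R2 from edge(b,a), road(a,i)
round 1: derive deriv(i,c) via R2 from edge(i,a), road(a,c)
round 1: derive deriv(i,e) via R2 from edge(i,a), road(a,e)
round 1: derive deriv(i,i) via R2 from edge(i,a), road(a,i)
round 1: derive deriv(j,a) via R2 from edge(j,i), road(i,a)
round 1: derive deriv(j,c) via R2 from edge(j,i), road(i,c)
round 2: derive deriv(a,e) via R1 from deriv(a,a), road(a,e)
round 2: derive deriv(b,b) via R1 from deriv(b,c), road(c,b)
round 2: derive deriv(i,b) via R1 from deriv(i,c), road(c,b)
round 2: derive deriv(j,b) via R1 from deriv(j,c), road(c,b)
round 2: derive deriv(j,e) via R1 from deriv(j,a), road(a,e)

deriv(j,e)  [via R1]
  deriv(j,a)  [via R2]
    edge(j,i)  [fact]
    road(i,a)  [fact]
  road(a,e)  [fact]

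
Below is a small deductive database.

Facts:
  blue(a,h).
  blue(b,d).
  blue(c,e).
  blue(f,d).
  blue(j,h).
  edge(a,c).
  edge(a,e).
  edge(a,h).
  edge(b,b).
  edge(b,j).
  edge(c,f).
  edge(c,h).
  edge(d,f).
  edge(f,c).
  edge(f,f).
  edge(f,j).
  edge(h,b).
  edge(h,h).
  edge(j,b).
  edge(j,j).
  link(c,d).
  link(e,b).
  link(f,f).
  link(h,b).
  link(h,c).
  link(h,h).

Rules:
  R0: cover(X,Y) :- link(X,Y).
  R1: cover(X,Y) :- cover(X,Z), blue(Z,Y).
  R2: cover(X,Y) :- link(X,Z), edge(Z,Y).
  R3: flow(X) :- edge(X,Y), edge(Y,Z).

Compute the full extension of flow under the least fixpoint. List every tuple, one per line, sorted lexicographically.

round 1: derive flow(a) via R3 from edge(a,c), edge(c,f)
round 1: derive flow(b) via R3 from edge(b,b), edge(b,b)
round 1: derive flow(c) via R3 from edge(c,f), edge(f,c)
round 1: derive flow(d) via R3 from edge(d,f), edge(f,c)
round 1: derive flow(f) via R3 from edge(f,c), edge(c,f)
round 1: derive flow(h) via R3 from edge(h,b), edge(b,b)
round 1: derive flow(j) via R3 from edge(j,b), edge(b,b)

flow(a)
flow(b)
flow(c)
flow(d)
flow(f)
flow(h)
flow(j)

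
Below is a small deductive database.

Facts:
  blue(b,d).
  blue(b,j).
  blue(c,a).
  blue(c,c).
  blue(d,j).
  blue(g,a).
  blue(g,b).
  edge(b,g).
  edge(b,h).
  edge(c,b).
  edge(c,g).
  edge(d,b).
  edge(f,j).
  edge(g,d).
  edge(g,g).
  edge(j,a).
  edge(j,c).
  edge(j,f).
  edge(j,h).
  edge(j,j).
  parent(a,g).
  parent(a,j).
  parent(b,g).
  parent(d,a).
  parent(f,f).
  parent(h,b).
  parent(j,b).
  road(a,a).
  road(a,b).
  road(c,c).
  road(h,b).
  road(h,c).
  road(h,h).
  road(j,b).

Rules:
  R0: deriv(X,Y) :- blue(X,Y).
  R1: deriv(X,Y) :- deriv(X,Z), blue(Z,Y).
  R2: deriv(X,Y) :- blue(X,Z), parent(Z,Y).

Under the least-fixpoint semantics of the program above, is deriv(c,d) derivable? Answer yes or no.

round 1: derive deriv(b,d) via R0 from blue(b,d)
round 1: derive deriv(b,j) via R0 from blue(b,j)
round 1: derive deriv(c,a) via R0 from blue(c,a)
round 1: derive deriv(c,c) via R0 from blue(c,c)
round 1: derive deriv(d,j) via R0 from blue(d,j)
round 1: derive deriv(g,a) via R0 from blue(g,a)
round 1: derive deriv(g,b) via R0 from blue(g,b)
round 1: derive deriv(b,a) via R2 from blue(b,d), parent(d,a)
round 1: derive deriv(b,b) via R2 from blue(b,j), parent(j,b)
round 1: derive deriv(c,g) via R2 from blue(c,a), parent(a,g)
round 1: derive deriv(c,j) via R2 from blue(c,a), parent(a,j)
round 1: derive deriv(d,b) via R2 from blue(d,j), parent(j,b)
round 1: derive deriv(g,g) via R2 from blue(g,a), parent(a,g)
round 1: derive deriv(g,j) via R2 from blue(g,a), parent(a,j)
round 2: derive deriv(c,b) via R1 from deriv(c,g), blue(g,b)
round 2: derive deriv(d,d) via R1 from deriv(d,b), blue(b,d)
round 2: derive deriv(g,d) via R1 from deriv(g,b), blue(b,d)
round 3: derive deriv(c,d) via R1 from deriv(c,b), blue(b,d)

yes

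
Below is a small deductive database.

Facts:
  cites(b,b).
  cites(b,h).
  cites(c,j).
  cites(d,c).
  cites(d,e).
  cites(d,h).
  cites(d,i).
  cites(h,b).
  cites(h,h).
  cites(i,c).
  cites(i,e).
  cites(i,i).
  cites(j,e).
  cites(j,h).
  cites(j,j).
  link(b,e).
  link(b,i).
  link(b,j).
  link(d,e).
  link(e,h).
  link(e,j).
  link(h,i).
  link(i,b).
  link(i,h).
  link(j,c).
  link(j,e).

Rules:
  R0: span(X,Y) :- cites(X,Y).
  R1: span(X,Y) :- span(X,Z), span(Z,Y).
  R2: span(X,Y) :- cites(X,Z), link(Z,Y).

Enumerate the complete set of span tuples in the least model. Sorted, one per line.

span(b,b)
span(b,c)
span(b,e)
span(b,h)
span(b,i)
span(b,j)
span(c,b)
span(c,c)
span(c,e)
span(c,h)
span(c,i)
span(c,j)
span(d,b)
span(d,c)
span(d,e)
span(d,h)
span(d,i)
span(d,j)
span(h,b)
span(h,c)
span(h,e)
span(h,h)
span(h,i)
span(h,j)
span(i,b)
span(i,c)
span(i,e)
span(i,h)
span(i,i)
span(i,j)
span(j,b)
span(j,c)
span(j,e)
span(j,h)
span(j,i)
span(j,j)

round 1: derive span(b,b) via R0 from cites(b,b)
round 1: derive span(b,h) via R0 from cites(b,h)
round 1: derive span(c,j) via R0 from cites(c,j)
round 1: derive span(d,c) via R0 from cites(d,c)
round 1: derive span(d,e) via R0 from cites(d,e)
round 1: derive span(d,h) via R0 from cites(d,h)
round 1: derive span(d,i) via R0 from cites(d,i)
round 1: derive span(h,b) via R0 from cites(h,b)
round 1: derive span(h,h) via R0 from cites(h,h)
round 1: derive span(i,c) via R0 from cites(i,c)
round 1: derive span(i,e) via R0 from cites(i,e)
round 1: derive span(i,i) via R0 from cites(i,i)
round 1: derive span(j,e) via R0 from cites(j,e)
round 1: derive span(j,h) via R0 from cites(j,h)
round 1: derive span(j,j) via R0 from cites(j,j)
round 1: derive span(b,e) via R2 from cites(b,b), link(b,e)
round 1: derive span(b,i) via R2 from cites(b,b), link(b,i)
round 1: derive span(b,j) via R2 from cites(b,b), link(b,j)
round 1: derive span(c,c) via R2 from cites(c,j), link(j,c)
round 1: derive span(c,e) via R2 from cites(c,j), link(j,e)
round 1: derive span(d,b) via R2 from cites(d,i), link(i,b)
round 1: derive span(d,j) via R2 from cites(d,e), link(e,j)
round 1: derive span(h,e) via R2 from cites(h,b), link(b,e)
round 1: derive span(h,i) via R2 from cites(h,b), link(b,i)
round 1: derive span(h,j) via R2 from cites(h,b), link(b,j)
round 1: derive span(i,b) via R2 from cites(i,i), link(i,b)
round 1: derive span(i,h) via R2 from cites(i,e), link(e,h)
round 1: derive span(i,j) via R2 from cites(i,e), link(e,j)
round 1: derive span(j,c) via R2 from cites(j,j), link(j,c)
round 1: derive span(j,i) via R2 from cites(j,h), link(h,i)
round 2: derive span(b,c) via R1 from span(b,i), span(i,c)
round 2: derive span(c,h) via R1 from span(c,j), span(j,h)
round 2: derive span(c,i) via R1 from span(c,j), span(j,i)
round 2: derive span(h,c) via R1 from span(h,i), span(i,c)
round 2: derive span(j,b) via R1 from span(j,h), span(h,b)
round 3: derive span(c,b) via R1 from span(c,h), span(h,b)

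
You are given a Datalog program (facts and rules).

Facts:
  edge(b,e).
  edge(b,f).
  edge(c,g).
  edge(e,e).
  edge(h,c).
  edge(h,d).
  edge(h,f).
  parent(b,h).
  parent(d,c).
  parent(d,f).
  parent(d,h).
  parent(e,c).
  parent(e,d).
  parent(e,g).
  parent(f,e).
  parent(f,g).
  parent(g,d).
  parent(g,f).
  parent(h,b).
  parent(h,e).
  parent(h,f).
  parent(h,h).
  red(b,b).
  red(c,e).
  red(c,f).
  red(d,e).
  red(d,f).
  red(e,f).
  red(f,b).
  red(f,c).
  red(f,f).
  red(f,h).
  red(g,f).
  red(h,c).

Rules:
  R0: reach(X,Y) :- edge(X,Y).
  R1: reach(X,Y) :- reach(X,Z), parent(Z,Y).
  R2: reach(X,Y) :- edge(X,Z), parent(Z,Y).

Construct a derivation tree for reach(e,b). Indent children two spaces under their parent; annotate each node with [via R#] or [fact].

round 1: derive reach(b,e) via R0 from edge(b,e)
round 1: derive reach(b,f) via R0 from edge(b,f)
round 1: derive reach(c,g) via R0 from edge(c,g)
round 1: derive reach(e,e) via R0 from edge(e,e)
round 1: derive reach(h,c) via R0 from edge(h,c)
round 1: derive reach(h,d) via R0 from edge(h,d)
round 1: derive reach(h,f) via R0 from edge(h,f)
round 1: derive reach(b,c) via R2 from edge(b,e), parent(e,c)
round 1: derive reach(b,d) via R2 from edge(b,e), parent(e,d)
round 1: derive reach(b,g) via R2 from edge(b,e), parent(e,g)
round 1: derive reach(c,d) via R2 from edge(c,g), parent(g,d)
round 1: derive reach(c,f) via R2 from edge(c,g), parent(g,f)
round 1: derive reach(e,c) via R2 from edge(e,e), parent(e,c)
round 1: derive reach(e,d) via R2 from edge(e,e), parent(e,d)
round 1: derive reach(e,g) via R2 from edge(e,e), parent(e,g)
round 1: derive reach(h,e) via R2 from edge(h,f), parent(f,e)
round 1: derive reach(h,g) via R2 from edge(h,f), parent(f,g)
round 1: derive reach(h,h) via R2 from edge(h,d), parent(d,h)
round 2: derive reach(b,h) via R1 from reach(b,d), parent(d,h)
round 2: derive reach(c,c) via R1 from reach(c,d), parent(d,c)
round 2: derive reach(c,e) via R1 from reach(c,f), parent(f,e)
round 2: derive reach(c,h) via R1 from reach(c,d), parent(d,h)
round 2: derive reach(e,f) via R1 from reach(e,d), parent(d,f)
round 2: derive reach(e,h) via R1 from reach(e,d), parent(d,h)
round 2: derive reach(h,b) via R1 from reach(h,h), parent(h,b)
round 3: derive reach(b,b) via R1 from reach(b,h), parent(h,b)
round 3: derive reach(c,b) via R1 from reach(c,h), parent(h,b)
round 3: derive reach(e,b) via R1 from reach(e,h), parent(h,b)

reach(e,b)  [via R1]
  reach(e,h)  [via R1]
    reach(e,d)  [via R2]
      edge(e,e)  [fact]
      parent(e,d)  [fact]
    parent(d,h)  [fact]
  parent(h,b)  [fact]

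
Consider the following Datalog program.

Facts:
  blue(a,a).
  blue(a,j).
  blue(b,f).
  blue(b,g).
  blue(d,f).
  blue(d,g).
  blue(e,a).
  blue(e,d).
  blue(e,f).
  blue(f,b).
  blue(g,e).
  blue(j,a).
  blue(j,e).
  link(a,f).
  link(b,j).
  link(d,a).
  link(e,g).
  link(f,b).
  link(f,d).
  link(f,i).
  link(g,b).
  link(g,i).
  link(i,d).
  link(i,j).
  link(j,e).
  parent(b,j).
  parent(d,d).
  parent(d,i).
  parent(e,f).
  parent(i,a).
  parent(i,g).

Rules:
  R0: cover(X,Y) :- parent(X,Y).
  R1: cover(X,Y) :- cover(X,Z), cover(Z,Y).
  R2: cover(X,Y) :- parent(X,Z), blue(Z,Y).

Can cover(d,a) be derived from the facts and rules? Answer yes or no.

yes

round 1: derive cover(b,j) via R0 from parent(b,j)
round 1: derive cover(d,d) via R0 from parent(d,d)
round 1: derive cover(d,i) via R0 from parent(d,i)
round 1: derive cover(e,f) via R0 from parent(e,f)
round 1: derive cover(i,a) via R0 from parent(i,a)
round 1: derive cover(i,g) via R0 from parent(i,g)
round 1: derive cover(b,a) via R2 from parent(b,j), blue(j,a)
round 1: derive cover(b,e) via R2 from parent(b,j), blue(j,e)
round 1: derive cover(d,f) via R2 from parent(d,d), blue(d,f)
round 1: derive cover(d,g) via R2 from parent(d,d), blue(d,g)
round 1: derive cover(e,b) via R2 from parent(e,f), blue(f,b)
round 1: derive cover(i,e) via R2 from parent(i,g), blue(g,e)
round 1: derive cover(i,j) via R2 from parent(i,a), blue(a,j)
round 2: derive cover(b,b) via R1 from cover(b,e), cover(e,b)
round 2: derive cover(b,f) via R1 from cover(b,e), cover(e,f)
round 2: derive cover(d,a) via R1 from cover(d,i), cover(i,a)
round 2: derive cover(d,e) via R1 from cover(d,i), cover(i,e)
round 2: derive cover(d,j) via R1 from cover(d,i), cover(i,j)
round 2: derive cover(e,a) via R1 from cover(e,b), cover(b,a)
round 2: derive cover(e,e) via R1 from cover(e,b), cover(b,e)
round 2: derive cover(e,j) via R1 from cover(e,b), cover(b,j)
round 2: derive cover(i,b) via R1 from cover(i,e), cover(e,b)
round 2: derive cover(i,f) via R1 from cover(i,e), cover(e,f)
round 3: derive cover(d,b) via R1 from cover(d,e), cover(e,b)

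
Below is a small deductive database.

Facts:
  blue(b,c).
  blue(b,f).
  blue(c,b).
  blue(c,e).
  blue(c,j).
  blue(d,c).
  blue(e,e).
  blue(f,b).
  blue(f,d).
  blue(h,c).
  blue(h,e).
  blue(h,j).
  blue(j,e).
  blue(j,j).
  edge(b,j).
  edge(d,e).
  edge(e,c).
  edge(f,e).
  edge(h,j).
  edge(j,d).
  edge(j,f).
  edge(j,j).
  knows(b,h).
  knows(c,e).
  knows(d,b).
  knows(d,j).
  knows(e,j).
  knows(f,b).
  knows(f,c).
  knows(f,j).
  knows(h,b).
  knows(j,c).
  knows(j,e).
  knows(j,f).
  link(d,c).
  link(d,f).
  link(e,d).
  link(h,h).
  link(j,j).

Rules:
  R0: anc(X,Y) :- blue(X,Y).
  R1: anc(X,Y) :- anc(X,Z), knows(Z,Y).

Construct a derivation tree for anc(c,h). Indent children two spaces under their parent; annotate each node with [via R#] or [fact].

anc(c,h)  [via R1]
  anc(c,b)  [via R0]
    blue(c,b)  [fact]
  knows(b,h)  [fact]

round 1: derive anc(b,c) via R0 from blue(b,c)
round 1: derive anc(b,f) via R0 from blue(b,f)
round 1: derive anc(c,b) via R0 from blue(c,b)
round 1: derive anc(c,e) via R0 from blue(c,e)
round 1: derive anc(c,j) via R0 from blue(c,j)
round 1: derive anc(d,c) via R0 from blue(d,c)
round 1: derive anc(e,e) via R0 from blue(e,e)
round 1: derive anc(f,b) via R0 from blue(f,b)
round 1: derive anc(f,d) via R0 from blue(f,d)
round 1: derive anc(h,c) via R0 from blue(h,c)
round 1: derive anc(h,e) via R0 from blue(h,e)
round 1: derive anc(h,j) via R0 from blue(h,j)
round 1: derive anc(j,e) via R0 from blue(j,e)
round 1: derive anc(j,j) via R0 from blue(j,j)
round 2: derive anc(b,b) via R1 from anc(b,f), knows(f,b)
round 2: derive anc(b,e) via R1 from anc(b,c), knows(c,e)
round 2: derive anc(b,j) via R1 from anc(b,f), knows(f,j)
round 2: derive anc(c,c) via R1 from anc(c,j), knows(j,c)
round 2: derive anc(c,f) via R1 from anc(c,j), knows(j,f)
round 2: derive anc(c,h) via R1 from anc(c,b), knows(b,h)
round 2: derive anc(d,e) via R1 from anc(d,c), knows(c,e)
round 2: derive anc(e,j) via R1 from anc(e,e), knows(e,j)
round 2: derive anc(f,h) via R1 from anc(f,b), knows(b,h)
round 2: derive anc(f,j) via R1 from anc(f,d), knows(d,j)
round 2: derive anc(h,f) via R1 from anc(h,j), knows(j,f)
round 2: derive anc(j,c) via R1 from anc(j,j), knows(j,c)
round 2: derive anc(j,f) via R1 from anc(j,j), knows(j,f)
round 3: derive anc(b,h) via R1 from anc(b,b), knows(b,h)
round 3: derive anc(d,j) via R1 from anc(d,e), knows(e,j)
round 3: derive anc(e,c) via R1 from anc(e,j), knows(j,c)
round 3: derive anc(e,f) via R1 from anc(e,j), knows(j,f)
round 3: derive anc(f,c) via R1 from anc(f,j), knows(j,c)
round 3: derive anc(f,e) via R1 from anc(f,j), knows(j,e)
round 3: derive anc(f,f) via R1 from anc(f,j), knows(j,f)
round 3: derive anc(h,b) via R1 from anc(h,f), knows(f,b)
round 3: derive anc(j,b) via R1 from anc(j,f), knows(f,b)
round 4: derive anc(d,f) via R1 from anc(d,j), knows(j,f)
round 4: derive anc(e,b) via R1 from anc(e,f), knows(f,b)
round 4: derive anc(h,h) via R1 from anc(h,b), knows(b,h)
round 4: derive anc(j,h) via R1 from anc(j,b), knows(b,h)
round 5: derive anc(d,b) via R1 from anc(d,f), knows(f,b)
round 5: derive anc(e,h) via R1 from anc(e,b), knows(b,h)
round 6: derive anc(d,h) via R1 from anc(d,b), knows(b,h)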